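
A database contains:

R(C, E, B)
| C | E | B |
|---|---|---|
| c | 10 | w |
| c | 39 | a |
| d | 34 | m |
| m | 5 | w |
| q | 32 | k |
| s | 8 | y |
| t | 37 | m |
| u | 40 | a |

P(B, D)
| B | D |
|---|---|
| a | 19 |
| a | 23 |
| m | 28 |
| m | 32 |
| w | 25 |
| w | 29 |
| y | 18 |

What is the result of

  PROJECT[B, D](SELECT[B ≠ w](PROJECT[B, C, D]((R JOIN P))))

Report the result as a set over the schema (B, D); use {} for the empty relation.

{(a, 19), (a, 23), (m, 28), (m, 32), (y, 18)}

Natural join on B: {(c, 10, w, 25), (c, 10, w, 29), (c, 39, a, 19), (c, 39, a, 23), (d, 34, m, 28), (d, 34, m, 32), (m, 5, w, 25), (m, 5, w, 29), (s, 8, y, 18), (t, 37, m, 28), (t, 37, m, 32), (u, 40, a, 19), (u, 40, a, 23)}
π[B, C, D]: project onto (B, C, D) → {(a, c, 19), (a, c, 23), (a, u, 19), (a, u, 23), (m, d, 28), (m, d, 32), (m, t, 28), (m, t, 32), (w, c, 25), (w, c, 29), (w, m, 25), (w, m, 29), (y, s, 18)}
σ[B ≠ w]: keep tuples satisfying B ≠ w → {(a, c, 19), (a, c, 23), (a, u, 19), (a, u, 23), (m, d, 28), (m, d, 32), (m, t, 28), (m, t, 32), (y, s, 18)}
π[B, D]: project onto (B, D) (4 duplicate(s) eliminated) → {(a, 19), (a, 23), (m, 28), (m, 32), (y, 18)}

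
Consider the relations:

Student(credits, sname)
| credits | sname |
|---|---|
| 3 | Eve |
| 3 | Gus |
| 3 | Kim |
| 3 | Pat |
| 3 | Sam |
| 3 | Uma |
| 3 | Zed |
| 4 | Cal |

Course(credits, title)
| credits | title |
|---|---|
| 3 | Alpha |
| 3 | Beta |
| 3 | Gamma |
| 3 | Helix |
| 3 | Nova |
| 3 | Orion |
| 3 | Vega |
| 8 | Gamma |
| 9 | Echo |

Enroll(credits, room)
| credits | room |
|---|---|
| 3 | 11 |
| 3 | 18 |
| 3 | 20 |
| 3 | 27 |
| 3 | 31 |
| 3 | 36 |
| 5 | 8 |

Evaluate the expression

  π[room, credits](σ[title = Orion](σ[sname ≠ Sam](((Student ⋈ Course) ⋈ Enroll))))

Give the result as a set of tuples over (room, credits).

{(11, 3), (18, 3), (20, 3), (27, 3), (31, 3), (36, 3)}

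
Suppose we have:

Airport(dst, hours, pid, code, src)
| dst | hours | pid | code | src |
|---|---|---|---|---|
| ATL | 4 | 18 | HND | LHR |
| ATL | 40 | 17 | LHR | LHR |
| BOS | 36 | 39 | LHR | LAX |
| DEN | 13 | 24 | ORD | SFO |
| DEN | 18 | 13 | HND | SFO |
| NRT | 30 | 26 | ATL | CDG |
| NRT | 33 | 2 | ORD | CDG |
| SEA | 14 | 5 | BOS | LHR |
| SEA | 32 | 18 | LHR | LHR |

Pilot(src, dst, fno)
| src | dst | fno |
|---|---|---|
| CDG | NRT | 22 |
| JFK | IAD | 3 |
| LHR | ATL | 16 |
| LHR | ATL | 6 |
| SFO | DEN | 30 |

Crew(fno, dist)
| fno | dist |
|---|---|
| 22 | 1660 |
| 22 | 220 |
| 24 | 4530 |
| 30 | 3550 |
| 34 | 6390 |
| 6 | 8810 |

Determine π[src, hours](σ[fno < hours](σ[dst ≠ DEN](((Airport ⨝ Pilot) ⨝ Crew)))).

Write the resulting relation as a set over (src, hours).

Joining Airport and Pilot on dst, src yields {(ATL, 4, 18, HND, LHR, 16), (ATL, 4, 18, HND, LHR, 6), (ATL, 40, 17, LHR, LHR, 16), (ATL, 40, 17, LHR, LHR, 6), (DEN, 13, 24, ORD, SFO, 30), (DEN, 18, 13, HND, SFO, 30), (NRT, 30, 26, ATL, CDG, 22), (NRT, 33, 2, ORD, CDG, 22)}.
Joining (Airport ⨝ Pilot) and Crew on fno yields {(ATL, 4, 18, HND, LHR, 6, 8810), (ATL, 40, 17, LHR, LHR, 6, 8810), (DEN, 13, 24, ORD, SFO, 30, 3550), (DEN, 18, 13, HND, SFO, 30, 3550), (NRT, 30, 26, ATL, CDG, 22, 1660), (NRT, 30, 26, ATL, CDG, 22, 220), (NRT, 33, 2, ORD, CDG, 22, 1660), (NRT, 33, 2, ORD, CDG, 22, 220)}.
Filtering on dst ≠ DEN leaves {(ATL, 4, 18, HND, LHR, 6, 8810), (ATL, 40, 17, LHR, LHR, 6, 8810), (NRT, 30, 26, ATL, CDG, 22, 1660), (NRT, 30, 26, ATL, CDG, 22, 220), (NRT, 33, 2, ORD, CDG, 22, 1660), (NRT, 33, 2, ORD, CDG, 22, 220)}.
Filtering on fno < hours leaves {(ATL, 40, 17, LHR, LHR, 6, 8810), (NRT, 30, 26, ATL, CDG, 22, 1660), (NRT, 30, 26, ATL, CDG, 22, 220), (NRT, 33, 2, ORD, CDG, 22, 1660), (NRT, 33, 2, ORD, CDG, 22, 220)}.
π_{src, hours} gives {(CDG, 30), (CDG, 33), (LHR, 40)} (2 duplicate(s) eliminated).

{(CDG, 30), (CDG, 33), (LHR, 40)}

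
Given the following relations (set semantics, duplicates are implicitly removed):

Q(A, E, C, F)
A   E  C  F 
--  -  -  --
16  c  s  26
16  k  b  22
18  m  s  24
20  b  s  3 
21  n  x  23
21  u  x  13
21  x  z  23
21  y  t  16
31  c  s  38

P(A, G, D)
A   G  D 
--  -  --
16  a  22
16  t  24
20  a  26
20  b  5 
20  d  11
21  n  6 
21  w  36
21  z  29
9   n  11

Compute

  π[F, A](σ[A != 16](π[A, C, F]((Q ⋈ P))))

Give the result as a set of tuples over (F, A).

{(13, 21), (16, 21), (23, 21), (3, 20)}

Joining Q and P on A yields {(16, c, s, 26, a, 22), (16, c, s, 26, t, 24), (16, k, b, 22, a, 22), (16, k, b, 22, t, 24), (20, b, s, 3, a, 26), (20, b, s, 3, b, 5), (20, b, s, 3, d, 11), (21, n, x, 23, n, 6), (21, n, x, 23, w, 36), (21, n, x, 23, z, 29), (21, u, x, 13, n, 6), (21, u, x, 13, w, 36), (21, u, x, 13, z, 29), (21, x, z, 23, n, 6), (21, x, z, 23, w, 36), (21, x, z, 23, z, 29), (21, y, t, 16, n, 6), (21, y, t, 16, w, 36), (21, y, t, 16, z, 29)}.
Keep only column(s) A, C, F (12 duplicate(s) eliminated): {(16, b, 22), (16, s, 26), (20, s, 3), (21, t, 16), (21, x, 13), (21, x, 23), (21, z, 23)}
σ[A != 16]: keep tuples satisfying A != 16 → {(20, s, 3), (21, t, 16), (21, x, 13), (21, x, 23), (21, z, 23)}
Keep only column(s) F, A (1 duplicate(s) eliminated): {(13, 21), (16, 21), (23, 21), (3, 20)}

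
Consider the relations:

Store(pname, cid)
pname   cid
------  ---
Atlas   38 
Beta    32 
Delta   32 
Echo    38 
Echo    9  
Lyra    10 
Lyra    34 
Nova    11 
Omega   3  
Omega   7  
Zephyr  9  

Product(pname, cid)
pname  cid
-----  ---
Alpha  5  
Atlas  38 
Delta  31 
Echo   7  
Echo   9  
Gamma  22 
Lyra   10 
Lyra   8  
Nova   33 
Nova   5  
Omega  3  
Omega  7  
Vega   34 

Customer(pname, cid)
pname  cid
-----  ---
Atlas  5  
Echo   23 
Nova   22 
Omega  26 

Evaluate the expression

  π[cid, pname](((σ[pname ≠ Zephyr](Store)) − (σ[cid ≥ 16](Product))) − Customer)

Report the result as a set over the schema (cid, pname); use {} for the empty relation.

{(10, Lyra), (11, Nova), (3, Omega), (32, Beta), (32, Delta), (34, Lyra), (38, Echo), (7, Omega), (9, Echo)}

Filtering on pname ≠ Zephyr leaves {(Atlas, 38), (Beta, 32), (Delta, 32), (Echo, 38), (Echo, 9), (Lyra, 10), (Lyra, 34), (Nova, 11), (Omega, 3), (Omega, 7)}.
Filtering on cid ≥ 16 leaves {(Atlas, 38), (Delta, 31), (Gamma, 22), (Nova, 33), (Vega, 34)}.
Set difference of the two operands is {(Beta, 32), (Delta, 32), (Echo, 38), (Echo, 9), (Lyra, 10), (Lyra, 34), (Nova, 11), (Omega, 3), (Omega, 7)}.
Set difference of the two operands is {(Beta, 32), (Delta, 32), (Echo, 38), (Echo, 9), (Lyra, 10), (Lyra, 34), (Nova, 11), (Omega, 3), (Omega, 7)}.
Keep only column(s) cid, pname: {(10, Lyra), (11, Nova), (3, Omega), (32, Beta), (32, Delta), (34, Lyra), (38, Echo), (7, Omega), (9, Echo)}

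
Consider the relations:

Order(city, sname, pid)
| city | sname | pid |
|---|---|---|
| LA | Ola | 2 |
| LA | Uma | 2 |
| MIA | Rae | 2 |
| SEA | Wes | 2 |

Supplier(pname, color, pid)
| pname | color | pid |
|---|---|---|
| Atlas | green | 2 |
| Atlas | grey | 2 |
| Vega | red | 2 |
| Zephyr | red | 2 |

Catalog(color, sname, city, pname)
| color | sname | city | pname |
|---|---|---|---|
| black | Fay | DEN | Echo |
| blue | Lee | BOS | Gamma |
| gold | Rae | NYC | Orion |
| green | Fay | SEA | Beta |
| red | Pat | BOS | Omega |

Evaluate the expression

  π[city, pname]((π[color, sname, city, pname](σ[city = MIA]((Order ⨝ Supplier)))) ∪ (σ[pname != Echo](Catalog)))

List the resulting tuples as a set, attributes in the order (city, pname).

{(BOS, Gamma), (BOS, Omega), (MIA, Atlas), (MIA, Vega), (MIA, Zephyr), (NYC, Orion), (SEA, Beta)}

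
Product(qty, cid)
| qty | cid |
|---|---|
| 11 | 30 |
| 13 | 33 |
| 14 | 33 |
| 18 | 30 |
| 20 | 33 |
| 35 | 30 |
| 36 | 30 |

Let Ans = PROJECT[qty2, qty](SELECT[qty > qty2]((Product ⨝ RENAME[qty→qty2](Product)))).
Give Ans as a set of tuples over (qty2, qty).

{(11, 18), (11, 35), (11, 36), (13, 14), (13, 20), (14, 20), (18, 35), (18, 36), (35, 36)}

ρ[qty→qty2]: schema becomes (qty2, cid); tuples unchanged.
Natural join on cid: {(11, 30, 11), (11, 30, 18), (11, 30, 35), (11, 30, 36), (13, 33, 13), (13, 33, 14), (13, 33, 20), (14, 33, 13), (14, 33, 14), (14, 33, 20), (18, 30, 11), (18, 30, 18), (18, 30, 35), (18, 30, 36), (20, 33, 13), (20, 33, 14), (20, 33, 20), (35, 30, 11), (35, 30, 18), (35, 30, 35), (35, 30, 36), (36, 30, 11), (36, 30, 18), (36, 30, 35), (36, 30, 36)}
Apply σ_{qty > qty2}; surviving tuples: {(14, 33, 13), (18, 30, 11), (20, 33, 13), (20, 33, 14), (35, 30, 11), (35, 30, 18), (36, 30, 11), (36, 30, 18), (36, 30, 35)}
π[qty2, qty]: project onto (qty2, qty) → {(11, 18), (11, 35), (11, 36), (13, 14), (13, 20), (14, 20), (18, 35), (18, 36), (35, 36)}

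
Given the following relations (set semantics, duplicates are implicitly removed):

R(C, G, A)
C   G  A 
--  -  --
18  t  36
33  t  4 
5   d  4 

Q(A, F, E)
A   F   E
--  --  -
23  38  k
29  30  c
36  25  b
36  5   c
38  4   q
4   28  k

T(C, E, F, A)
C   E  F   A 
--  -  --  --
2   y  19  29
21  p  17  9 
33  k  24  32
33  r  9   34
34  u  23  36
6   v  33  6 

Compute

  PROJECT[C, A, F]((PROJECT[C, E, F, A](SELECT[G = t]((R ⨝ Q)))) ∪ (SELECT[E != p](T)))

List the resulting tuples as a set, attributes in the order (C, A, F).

{(18, 36, 25), (18, 36, 5), (2, 29, 19), (33, 32, 24), (33, 34, 9), (33, 4, 28), (34, 36, 23), (6, 6, 33)}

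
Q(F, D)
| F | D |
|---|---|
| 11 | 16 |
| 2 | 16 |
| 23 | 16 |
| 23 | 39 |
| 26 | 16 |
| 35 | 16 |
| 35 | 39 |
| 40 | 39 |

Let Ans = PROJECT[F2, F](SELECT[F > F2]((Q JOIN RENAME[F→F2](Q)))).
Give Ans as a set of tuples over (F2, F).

ρ[F→F2]: schema becomes (F2, D); tuples unchanged.
Joining Q and RENAME[F→F2](Q) on D yields {(11, 16, 11), (11, 16, 2), (11, 16, 23), (11, 16, 26), (11, 16, 35), (2, 16, 11), (2, 16, 2), (2, 16, 23), (2, 16, 26), (2, 16, 35), (23, 16, 11), (23, 16, 2), (23, 16, 23), (23, 16, 26), (23, 16, 35), (23, 39, 23), (23, 39, 35), (23, 39, 40), (26, 16, 11), (26, 16, 2), (26, 16, 23), (26, 16, 26), (26, 16, 35), (35, 16, 11), (35, 16, 2), (35, 16, 23), (35, 16, 26), (35, 16, 35), (35, 39, 23), (35, 39, 35), (35, 39, 40), (40, 39, 23), (40, 39, 35), (40, 39, 40)}.
σ[F > F2]: keep tuples satisfying F > F2 → {(11, 16, 2), (23, 16, 11), (23, 16, 2), (26, 16, 11), (26, 16, 2), (26, 16, 23), (35, 16, 11), (35, 16, 2), (35, 16, 23), (35, 16, 26), (35, 39, 23), (40, 39, 23), (40, 39, 35)}
Projecting to F2, F (1 duplicate(s) eliminated): {(11, 23), (11, 26), (11, 35), (2, 11), (2, 23), (2, 26), (2, 35), (23, 26), (23, 35), (23, 40), (26, 35), (35, 40)}

{(11, 23), (11, 26), (11, 35), (2, 11), (2, 23), (2, 26), (2, 35), (23, 26), (23, 35), (23, 40), (26, 35), (35, 40)}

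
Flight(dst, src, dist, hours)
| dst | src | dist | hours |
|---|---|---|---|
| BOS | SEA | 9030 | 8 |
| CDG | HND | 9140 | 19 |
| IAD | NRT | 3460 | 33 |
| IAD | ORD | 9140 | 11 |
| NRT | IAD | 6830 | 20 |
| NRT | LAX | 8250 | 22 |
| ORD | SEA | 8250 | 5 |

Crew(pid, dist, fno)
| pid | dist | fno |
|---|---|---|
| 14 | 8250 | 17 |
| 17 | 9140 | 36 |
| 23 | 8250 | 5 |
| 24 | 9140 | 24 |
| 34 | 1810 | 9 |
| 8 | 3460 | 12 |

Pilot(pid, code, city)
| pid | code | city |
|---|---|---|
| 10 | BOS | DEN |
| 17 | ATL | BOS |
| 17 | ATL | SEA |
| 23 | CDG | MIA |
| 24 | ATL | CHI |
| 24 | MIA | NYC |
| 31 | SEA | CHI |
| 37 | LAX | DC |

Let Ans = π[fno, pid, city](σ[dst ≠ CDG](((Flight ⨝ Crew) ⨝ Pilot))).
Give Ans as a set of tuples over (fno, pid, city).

{(24, 24, CHI), (24, 24, NYC), (36, 17, BOS), (36, 17, SEA), (5, 23, MIA)}

Flight ⋈ Crew (natural join on dist): {(CDG, HND, 9140, 19, 17, 36), (CDG, HND, 9140, 19, 24, 24), (IAD, NRT, 3460, 33, 8, 12), (IAD, ORD, 9140, 11, 17, 36), (IAD, ORD, 9140, 11, 24, 24), (NRT, LAX, 8250, 22, 14, 17), (NRT, LAX, 8250, 22, 23, 5), (ORD, SEA, 8250, 5, 14, 17), (ORD, SEA, 8250, 5, 23, 5)}
(Flight ⨝ Crew) ⋈ Pilot (natural join on pid): {(CDG, HND, 9140, 19, 17, 36, ATL, BOS), (CDG, HND, 9140, 19, 17, 36, ATL, SEA), (CDG, HND, 9140, 19, 24, 24, ATL, CHI), (CDG, HND, 9140, 19, 24, 24, MIA, NYC), (IAD, ORD, 9140, 11, 17, 36, ATL, BOS), (IAD, ORD, 9140, 11, 17, 36, ATL, SEA), (IAD, ORD, 9140, 11, 24, 24, ATL, CHI), (IAD, ORD, 9140, 11, 24, 24, MIA, NYC), (NRT, LAX, 8250, 22, 23, 5, CDG, MIA), (ORD, SEA, 8250, 5, 23, 5, CDG, MIA)}
Apply σ_{dst ≠ CDG}; surviving tuples: {(IAD, ORD, 9140, 11, 17, 36, ATL, BOS), (IAD, ORD, 9140, 11, 17, 36, ATL, SEA), (IAD, ORD, 9140, 11, 24, 24, ATL, CHI), (IAD, ORD, 9140, 11, 24, 24, MIA, NYC), (NRT, LAX, 8250, 22, 23, 5, CDG, MIA), (ORD, SEA, 8250, 5, 23, 5, CDG, MIA)}
Keep only column(s) fno, pid, city (1 duplicate(s) eliminated): {(24, 24, CHI), (24, 24, NYC), (36, 17, BOS), (36, 17, SEA), (5, 23, MIA)}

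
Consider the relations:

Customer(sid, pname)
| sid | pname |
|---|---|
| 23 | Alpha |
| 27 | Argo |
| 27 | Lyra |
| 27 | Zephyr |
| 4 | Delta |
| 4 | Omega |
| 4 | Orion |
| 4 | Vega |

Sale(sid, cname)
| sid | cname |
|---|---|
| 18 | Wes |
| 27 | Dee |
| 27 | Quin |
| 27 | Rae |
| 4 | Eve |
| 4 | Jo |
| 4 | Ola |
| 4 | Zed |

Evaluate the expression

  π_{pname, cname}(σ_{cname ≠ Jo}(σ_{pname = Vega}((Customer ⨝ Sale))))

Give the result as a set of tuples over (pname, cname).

Customer ⋈ Sale (natural join on sid): {(27, Argo, Dee), (27, Argo, Quin), (27, Argo, Rae), (27, Lyra, Dee), (27, Lyra, Quin), (27, Lyra, Rae), (27, Zephyr, Dee), (27, Zephyr, Quin), (27, Zephyr, Rae), (4, Delta, Eve), (4, Delta, Jo), (4, Delta, Ola), (4, Delta, Zed), (4, Omega, Eve), (4, Omega, Jo), (4, Omega, Ola), (4, Omega, Zed), (4, Orion, Eve), (4, Orion, Jo), (4, Orion, Ola), (4, Orion, Zed), (4, Vega, Eve), (4, Vega, Jo), (4, Vega, Ola), (4, Vega, Zed)}
Apply σ_{pname = Vega}; surviving tuples: {(4, Vega, Eve), (4, Vega, Jo), (4, Vega, Ola), (4, Vega, Zed)}
Apply σ_{cname ≠ Jo}; surviving tuples: {(4, Vega, Eve), (4, Vega, Ola), (4, Vega, Zed)}
π_{pname, cname} gives {(Vega, Eve), (Vega, Ola), (Vega, Zed)}.

{(Vega, Eve), (Vega, Ola), (Vega, Zed)}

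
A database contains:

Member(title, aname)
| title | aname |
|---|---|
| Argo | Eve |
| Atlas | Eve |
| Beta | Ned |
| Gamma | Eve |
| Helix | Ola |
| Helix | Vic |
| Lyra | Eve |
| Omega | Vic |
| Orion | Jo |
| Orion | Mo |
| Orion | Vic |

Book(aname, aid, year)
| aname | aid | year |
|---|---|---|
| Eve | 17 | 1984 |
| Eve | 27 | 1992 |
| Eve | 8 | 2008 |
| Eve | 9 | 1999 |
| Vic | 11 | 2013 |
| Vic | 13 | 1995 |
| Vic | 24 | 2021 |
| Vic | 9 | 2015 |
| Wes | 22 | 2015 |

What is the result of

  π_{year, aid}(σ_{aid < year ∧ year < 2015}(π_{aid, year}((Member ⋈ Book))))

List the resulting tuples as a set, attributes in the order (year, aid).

{(1984, 17), (1992, 27), (1995, 13), (1999, 9), (2008, 8), (2013, 11)}

Joining Member and Book on aname yields {(Argo, Eve, 17, 1984), (Argo, Eve, 27, 1992), (Argo, Eve, 8, 2008), (Argo, Eve, 9, 1999), (Atlas, Eve, 17, 1984), (Atlas, Eve, 27, 1992), (Atlas, Eve, 8, 2008), (Atlas, Eve, 9, 1999), (Gamma, Eve, 17, 1984), (Gamma, Eve, 27, 1992), (Gamma, Eve, 8, 2008), (Gamma, Eve, 9, 1999), (Helix, Vic, 11, 2013), (Helix, Vic, 13, 1995), (Helix, Vic, 24, 2021), (Helix, Vic, 9, 2015), (Lyra, Eve, 17, 1984), (Lyra, Eve, 27, 1992), (Lyra, Eve, 8, 2008), (Lyra, Eve, 9, 1999), (Omega, Vic, 11, 2013), (Omega, Vic, 13, 1995), (Omega, Vic, 24, 2021), (Omega, Vic, 9, 2015), (Orion, Vic, 11, 2013), (Orion, Vic, 13, 1995), (Orion, Vic, 24, 2021), (Orion, Vic, 9, 2015)}.
π_{aid, year} gives {(11, 2013), (13, 1995), (17, 1984), (24, 2021), (27, 1992), (8, 2008), (9, 1999), (9, 2015)} (20 duplicate(s) eliminated).
Selection aid < year ∧ year < 2015: {(11, 2013), (13, 1995), (17, 1984), (27, 1992), (8, 2008), (9, 1999)}
π_{year, aid} gives {(1984, 17), (1992, 27), (1995, 13), (1999, 9), (2008, 8), (2013, 11)}.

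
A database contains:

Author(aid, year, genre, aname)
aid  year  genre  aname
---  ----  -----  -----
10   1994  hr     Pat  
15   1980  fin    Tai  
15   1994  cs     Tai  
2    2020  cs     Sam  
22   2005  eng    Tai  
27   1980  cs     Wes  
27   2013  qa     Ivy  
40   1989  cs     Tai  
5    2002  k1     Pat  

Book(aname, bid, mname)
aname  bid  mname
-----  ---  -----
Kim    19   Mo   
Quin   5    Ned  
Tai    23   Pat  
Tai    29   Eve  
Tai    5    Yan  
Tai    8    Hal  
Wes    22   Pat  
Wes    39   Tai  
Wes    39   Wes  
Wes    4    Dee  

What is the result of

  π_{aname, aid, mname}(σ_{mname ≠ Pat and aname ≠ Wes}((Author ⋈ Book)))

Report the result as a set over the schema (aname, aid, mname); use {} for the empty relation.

{(Tai, 15, Eve), (Tai, 15, Hal), (Tai, 15, Yan), (Tai, 22, Eve), (Tai, 22, Hal), (Tai, 22, Yan), (Tai, 40, Eve), (Tai, 40, Hal), (Tai, 40, Yan)}

Joining Author and Book on aname yields {(15, 1980, fin, Tai, 23, Pat), (15, 1980, fin, Tai, 29, Eve), (15, 1980, fin, Tai, 5, Yan), (15, 1980, fin, Tai, 8, Hal), (15, 1994, cs, Tai, 23, Pat), (15, 1994, cs, Tai, 29, Eve), (15, 1994, cs, Tai, 5, Yan), (15, 1994, cs, Tai, 8, Hal), (22, 2005, eng, Tai, 23, Pat), (22, 2005, eng, Tai, 29, Eve), (22, 2005, eng, Tai, 5, Yan), (22, 2005, eng, Tai, 8, Hal), (27, 1980, cs, Wes, 22, Pat), (27, 1980, cs, Wes, 39, Tai), (27, 1980, cs, Wes, 39, Wes), (27, 1980, cs, Wes, 4, Dee), (40, 1989, cs, Tai, 23, Pat), (40, 1989, cs, Tai, 29, Eve), (40, 1989, cs, Tai, 5, Yan), (40, 1989, cs, Tai, 8, Hal)}.
Selection mname ≠ Pat and aname ≠ Wes: {(15, 1980, fin, Tai, 29, Eve), (15, 1980, fin, Tai, 5, Yan), (15, 1980, fin, Tai, 8, Hal), (15, 1994, cs, Tai, 29, Eve), (15, 1994, cs, Tai, 5, Yan), (15, 1994, cs, Tai, 8, Hal), (22, 2005, eng, Tai, 29, Eve), (22, 2005, eng, Tai, 5, Yan), (22, 2005, eng, Tai, 8, Hal), (40, 1989, cs, Tai, 29, Eve), (40, 1989, cs, Tai, 5, Yan), (40, 1989, cs, Tai, 8, Hal)}
Keep only column(s) aname, aid, mname (3 duplicate(s) eliminated): {(Tai, 15, Eve), (Tai, 15, Hal), (Tai, 15, Yan), (Tai, 22, Eve), (Tai, 22, Hal), (Tai, 22, Yan), (Tai, 40, Eve), (Tai, 40, Hal), (Tai, 40, Yan)}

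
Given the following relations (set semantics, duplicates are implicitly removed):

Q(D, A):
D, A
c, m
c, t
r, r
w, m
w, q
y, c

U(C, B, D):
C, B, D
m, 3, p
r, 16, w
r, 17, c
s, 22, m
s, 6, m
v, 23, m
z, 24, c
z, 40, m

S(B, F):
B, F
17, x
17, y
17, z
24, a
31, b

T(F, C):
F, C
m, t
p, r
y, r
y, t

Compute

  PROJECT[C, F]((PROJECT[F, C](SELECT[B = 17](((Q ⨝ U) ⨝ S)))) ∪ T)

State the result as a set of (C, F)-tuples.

{(r, p), (r, x), (r, y), (r, z), (t, m), (t, y)}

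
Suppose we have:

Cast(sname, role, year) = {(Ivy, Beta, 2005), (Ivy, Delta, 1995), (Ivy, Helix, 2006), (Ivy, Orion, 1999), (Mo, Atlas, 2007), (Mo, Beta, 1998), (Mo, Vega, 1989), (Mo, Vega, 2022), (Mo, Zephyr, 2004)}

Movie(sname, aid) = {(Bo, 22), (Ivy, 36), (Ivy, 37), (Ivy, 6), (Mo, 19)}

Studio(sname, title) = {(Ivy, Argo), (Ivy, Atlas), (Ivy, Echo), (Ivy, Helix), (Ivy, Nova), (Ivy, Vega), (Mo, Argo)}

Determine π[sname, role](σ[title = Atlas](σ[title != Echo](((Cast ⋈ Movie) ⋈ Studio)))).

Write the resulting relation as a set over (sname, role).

{(Ivy, Beta), (Ivy, Delta), (Ivy, Helix), (Ivy, Orion)}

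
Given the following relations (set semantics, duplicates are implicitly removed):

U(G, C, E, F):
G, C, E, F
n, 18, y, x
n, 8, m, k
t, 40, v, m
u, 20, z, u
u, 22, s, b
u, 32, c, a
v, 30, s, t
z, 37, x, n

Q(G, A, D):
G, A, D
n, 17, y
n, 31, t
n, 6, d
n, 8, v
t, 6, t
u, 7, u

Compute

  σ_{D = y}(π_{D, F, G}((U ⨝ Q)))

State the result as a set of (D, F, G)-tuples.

U ⋈ Q (natural join on G): {(n, 18, y, x, 17, y), (n, 18, y, x, 31, t), (n, 18, y, x, 6, d), (n, 18, y, x, 8, v), (n, 8, m, k, 17, y), (n, 8, m, k, 31, t), (n, 8, m, k, 6, d), (n, 8, m, k, 8, v), (t, 40, v, m, 6, t), (u, 20, z, u, 7, u), (u, 22, s, b, 7, u), (u, 32, c, a, 7, u)}
π[D, F, G]: project onto (D, F, G) → {(d, k, n), (d, x, n), (t, k, n), (t, m, t), (t, x, n), (u, a, u), (u, b, u), (u, u, u), (v, k, n), (v, x, n), (y, k, n), (y, x, n)}
Filtering on D = y leaves {(y, k, n), (y, x, n)}.

{(y, k, n), (y, x, n)}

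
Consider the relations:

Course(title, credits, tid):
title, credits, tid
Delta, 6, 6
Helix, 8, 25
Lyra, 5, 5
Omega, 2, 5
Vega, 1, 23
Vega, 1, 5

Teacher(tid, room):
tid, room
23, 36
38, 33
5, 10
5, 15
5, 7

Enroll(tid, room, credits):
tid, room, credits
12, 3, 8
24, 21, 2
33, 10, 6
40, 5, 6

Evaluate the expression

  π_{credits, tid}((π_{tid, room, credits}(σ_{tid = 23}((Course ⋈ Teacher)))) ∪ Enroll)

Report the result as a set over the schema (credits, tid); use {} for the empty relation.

{(1, 23), (2, 24), (6, 33), (6, 40), (8, 12)}

Natural join on tid: {(Lyra, 5, 5, 10), (Lyra, 5, 5, 15), (Lyra, 5, 5, 7), (Omega, 2, 5, 10), (Omega, 2, 5, 15), (Omega, 2, 5, 7), (Vega, 1, 23, 36), (Vega, 1, 5, 10), (Vega, 1, 5, 15), (Vega, 1, 5, 7)}
Selection tid = 23: {(Vega, 1, 23, 36)}
π[tid, room, credits]: project onto (tid, room, credits) → {(23, 36, 1)}
Union: {(23, 36, 1)} with {(12, 3, 8), (24, 21, 2), (33, 10, 6), (40, 5, 6)} → {(12, 3, 8), (23, 36, 1), (24, 21, 2), (33, 10, 6), (40, 5, 6)}
π[credits, tid]: project onto (credits, tid) → {(1, 23), (2, 24), (6, 33), (6, 40), (8, 12)}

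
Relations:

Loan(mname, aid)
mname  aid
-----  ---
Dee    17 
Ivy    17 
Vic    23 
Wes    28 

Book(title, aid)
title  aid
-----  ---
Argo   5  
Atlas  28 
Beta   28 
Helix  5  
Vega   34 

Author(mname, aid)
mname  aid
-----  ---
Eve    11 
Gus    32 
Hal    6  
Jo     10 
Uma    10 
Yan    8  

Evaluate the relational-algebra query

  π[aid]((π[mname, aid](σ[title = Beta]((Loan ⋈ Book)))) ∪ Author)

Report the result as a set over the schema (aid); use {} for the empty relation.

{10, 11, 28, 32, 6, 8}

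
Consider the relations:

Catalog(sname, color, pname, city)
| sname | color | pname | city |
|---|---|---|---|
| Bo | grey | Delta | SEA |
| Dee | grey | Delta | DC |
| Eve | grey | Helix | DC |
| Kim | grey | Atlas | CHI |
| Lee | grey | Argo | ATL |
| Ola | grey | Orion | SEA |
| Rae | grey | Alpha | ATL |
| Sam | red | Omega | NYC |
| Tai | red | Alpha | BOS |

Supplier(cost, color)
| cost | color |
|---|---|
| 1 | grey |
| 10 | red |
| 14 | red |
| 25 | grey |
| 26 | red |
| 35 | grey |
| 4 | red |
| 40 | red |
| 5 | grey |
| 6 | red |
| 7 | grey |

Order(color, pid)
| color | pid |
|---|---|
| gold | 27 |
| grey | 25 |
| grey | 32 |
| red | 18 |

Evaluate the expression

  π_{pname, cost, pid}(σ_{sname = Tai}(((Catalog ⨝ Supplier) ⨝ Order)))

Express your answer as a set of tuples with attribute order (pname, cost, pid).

{(Alpha, 10, 18), (Alpha, 14, 18), (Alpha, 26, 18), (Alpha, 4, 18), (Alpha, 40, 18), (Alpha, 6, 18)}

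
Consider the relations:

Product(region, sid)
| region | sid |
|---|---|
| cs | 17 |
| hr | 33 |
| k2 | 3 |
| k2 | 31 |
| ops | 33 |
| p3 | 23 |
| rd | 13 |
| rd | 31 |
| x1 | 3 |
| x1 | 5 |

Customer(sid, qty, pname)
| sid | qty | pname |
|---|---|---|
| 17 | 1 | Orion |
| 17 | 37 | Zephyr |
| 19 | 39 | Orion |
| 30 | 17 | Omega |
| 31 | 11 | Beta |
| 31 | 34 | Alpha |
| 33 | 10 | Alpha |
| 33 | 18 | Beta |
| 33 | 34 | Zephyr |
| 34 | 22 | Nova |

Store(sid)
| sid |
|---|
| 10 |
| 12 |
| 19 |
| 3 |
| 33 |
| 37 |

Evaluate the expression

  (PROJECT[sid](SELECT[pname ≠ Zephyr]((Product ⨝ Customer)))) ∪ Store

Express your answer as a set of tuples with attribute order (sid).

Product ⋈ Customer (natural join on sid): {(cs, 17, 1, Orion), (cs, 17, 37, Zephyr), (hr, 33, 10, Alpha), (hr, 33, 18, Beta), (hr, 33, 34, Zephyr), (k2, 31, 11, Beta), (k2, 31, 34, Alpha), (ops, 33, 10, Alpha), (ops, 33, 18, Beta), (ops, 33, 34, Zephyr), (rd, 31, 11, Beta), (rd, 31, 34, Alpha)}
Filtering on pname ≠ Zephyr leaves {(cs, 17, 1, Orion), (hr, 33, 10, Alpha), (hr, 33, 18, Beta), (k2, 31, 11, Beta), (k2, 31, 34, Alpha), (ops, 33, 10, Alpha), (ops, 33, 18, Beta), (rd, 31, 11, Beta), (rd, 31, 34, Alpha)}.
Projecting to sid (6 duplicate(s) eliminated): {17, 31, 33}
Set union of the two operands is {10, 12, 17, 19, 3, 31, 33, 37}.

{10, 12, 17, 19, 3, 31, 33, 37}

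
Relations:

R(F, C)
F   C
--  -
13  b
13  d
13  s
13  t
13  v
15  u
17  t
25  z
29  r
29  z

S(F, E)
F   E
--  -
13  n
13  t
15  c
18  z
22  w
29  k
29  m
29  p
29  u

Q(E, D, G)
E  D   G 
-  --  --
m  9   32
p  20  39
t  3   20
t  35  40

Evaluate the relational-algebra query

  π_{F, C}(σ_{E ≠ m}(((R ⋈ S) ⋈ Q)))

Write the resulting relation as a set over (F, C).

{(13, b), (13, d), (13, s), (13, t), (13, v), (29, r), (29, z)}

R ⋈ S (natural join on F): {(13, b, n), (13, b, t), (13, d, n), (13, d, t), (13, s, n), (13, s, t), (13, t, n), (13, t, t), (13, v, n), (13, v, t), (15, u, c), (29, r, k), (29, r, m), (29, r, p), (29, r, u), (29, z, k), (29, z, m), (29, z, p), (29, z, u)}
(R ⋈ S) ⋈ Q (natural join on E): {(13, b, t, 3, 20), (13, b, t, 35, 40), (13, d, t, 3, 20), (13, d, t, 35, 40), (13, s, t, 3, 20), (13, s, t, 35, 40), (13, t, t, 3, 20), (13, t, t, 35, 40), (13, v, t, 3, 20), (13, v, t, 35, 40), (29, r, m, 9, 32), (29, r, p, 20, 39), (29, z, m, 9, 32), (29, z, p, 20, 39)}
Apply σ_{E ≠ m}; surviving tuples: {(13, b, t, 3, 20), (13, b, t, 35, 40), (13, d, t, 3, 20), (13, d, t, 35, 40), (13, s, t, 3, 20), (13, s, t, 35, 40), (13, t, t, 3, 20), (13, t, t, 35, 40), (13, v, t, 3, 20), (13, v, t, 35, 40), (29, r, p, 20, 39), (29, z, p, 20, 39)}
π[F, C]: project onto (F, C) (5 duplicate(s) eliminated) → {(13, b), (13, d), (13, s), (13, t), (13, v), (29, r), (29, z)}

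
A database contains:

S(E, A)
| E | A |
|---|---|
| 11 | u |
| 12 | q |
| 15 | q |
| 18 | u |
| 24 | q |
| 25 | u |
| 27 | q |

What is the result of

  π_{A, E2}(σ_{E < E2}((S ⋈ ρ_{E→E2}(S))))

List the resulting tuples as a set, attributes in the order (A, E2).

ρ[E→E2]: schema becomes (E2, A); tuples unchanged.
Joining S and ρ_{E→E2}(S) on A yields {(11, u, 11), (11, u, 18), (11, u, 25), (12, q, 12), (12, q, 15), (12, q, 24), (12, q, 27), (15, q, 12), (15, q, 15), (15, q, 24), (15, q, 27), (18, u, 11), (18, u, 18), (18, u, 25), (24, q, 12), (24, q, 15), (24, q, 24), (24, q, 27), (25, u, 11), (25, u, 18), (25, u, 25), (27, q, 12), (27, q, 15), (27, q, 24), (27, q, 27)}.
Filtering on E < E2 leaves {(11, u, 18), (11, u, 25), (12, q, 15), (12, q, 24), (12, q, 27), (15, q, 24), (15, q, 27), (18, u, 25), (24, q, 27)}.
Keep only column(s) A, E2 (4 duplicate(s) eliminated): {(q, 15), (q, 24), (q, 27), (u, 18), (u, 25)}

{(q, 15), (q, 24), (q, 27), (u, 18), (u, 25)}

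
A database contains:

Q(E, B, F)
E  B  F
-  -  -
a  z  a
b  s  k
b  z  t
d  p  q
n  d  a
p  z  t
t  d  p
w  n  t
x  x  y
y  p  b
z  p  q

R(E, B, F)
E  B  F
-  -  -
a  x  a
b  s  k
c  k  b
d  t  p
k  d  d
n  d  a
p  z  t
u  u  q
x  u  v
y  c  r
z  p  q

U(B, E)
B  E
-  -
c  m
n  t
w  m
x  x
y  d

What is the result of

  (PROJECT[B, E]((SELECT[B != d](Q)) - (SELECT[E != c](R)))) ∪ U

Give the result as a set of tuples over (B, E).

{(c, m), (n, t), (n, w), (p, d), (p, y), (w, m), (x, x), (y, d), (z, a), (z, b)}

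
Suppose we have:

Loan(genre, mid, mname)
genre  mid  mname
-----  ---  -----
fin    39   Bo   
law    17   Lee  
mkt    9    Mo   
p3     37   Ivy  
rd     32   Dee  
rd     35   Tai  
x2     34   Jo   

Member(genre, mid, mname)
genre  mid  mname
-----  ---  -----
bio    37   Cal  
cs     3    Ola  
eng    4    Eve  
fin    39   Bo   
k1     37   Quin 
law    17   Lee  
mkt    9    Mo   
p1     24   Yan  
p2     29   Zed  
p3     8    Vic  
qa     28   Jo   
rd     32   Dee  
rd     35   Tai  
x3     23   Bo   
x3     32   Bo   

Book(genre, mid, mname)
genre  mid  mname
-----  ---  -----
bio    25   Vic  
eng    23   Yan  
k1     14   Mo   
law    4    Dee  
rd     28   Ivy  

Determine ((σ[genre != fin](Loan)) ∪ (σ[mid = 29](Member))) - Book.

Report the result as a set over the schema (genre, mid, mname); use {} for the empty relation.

{(law, 17, Lee), (mkt, 9, Mo), (p2, 29, Zed), (p3, 37, Ivy), (rd, 32, Dee), (rd, 35, Tai), (x2, 34, Jo)}

Selection genre != fin: {(law, 17, Lee), (mkt, 9, Mo), (p3, 37, Ivy), (rd, 32, Dee), (rd, 35, Tai), (x2, 34, Jo)}
Selection mid = 29: {(p2, 29, Zed)}
Taking the union: {(law, 17, Lee), (mkt, 9, Mo), (p2, 29, Zed), (p3, 37, Ivy), (rd, 32, Dee), (rd, 35, Tai), (x2, 34, Jo)}
Taking the difference: {(law, 17, Lee), (mkt, 9, Mo), (p2, 29, Zed), (p3, 37, Ivy), (rd, 32, Dee), (rd, 35, Tai), (x2, 34, Jo)}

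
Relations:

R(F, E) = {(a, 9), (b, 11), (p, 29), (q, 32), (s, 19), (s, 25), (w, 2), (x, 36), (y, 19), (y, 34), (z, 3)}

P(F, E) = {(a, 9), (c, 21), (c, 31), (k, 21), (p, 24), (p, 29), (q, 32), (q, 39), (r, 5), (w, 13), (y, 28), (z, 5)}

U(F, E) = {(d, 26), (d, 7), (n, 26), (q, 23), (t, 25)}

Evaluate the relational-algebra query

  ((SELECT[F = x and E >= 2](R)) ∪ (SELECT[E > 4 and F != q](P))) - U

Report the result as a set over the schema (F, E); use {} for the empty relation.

Selection F = x and E >= 2: {(x, 36)}
Selection E > 4 and F != q: {(a, 9), (c, 21), (c, 31), (k, 21), (p, 24), (p, 29), (r, 5), (w, 13), (y, 28), (z, 5)}
Union: {(x, 36)} with {(a, 9), (c, 21), (c, 31), (k, 21), (p, 24), (p, 29), (r, 5), (w, 13), (y, 28), (z, 5)} → {(a, 9), (c, 21), (c, 31), (k, 21), (p, 24), (p, 29), (r, 5), (w, 13), (x, 36), (y, 28), (z, 5)}
Difference: {(a, 9), (c, 21), (c, 31), (k, 21), (p, 24), (p, 29), (r, 5), (w, 13), (x, 36), (y, 28), (z, 5)} with {(d, 26), (d, 7), (n, 26), (q, 23), (t, 25)} → {(a, 9), (c, 21), (c, 31), (k, 21), (p, 24), (p, 29), (r, 5), (w, 13), (x, 36), (y, 28), (z, 5)}

{(a, 9), (c, 21), (c, 31), (k, 21), (p, 24), (p, 29), (r, 5), (w, 13), (x, 36), (y, 28), (z, 5)}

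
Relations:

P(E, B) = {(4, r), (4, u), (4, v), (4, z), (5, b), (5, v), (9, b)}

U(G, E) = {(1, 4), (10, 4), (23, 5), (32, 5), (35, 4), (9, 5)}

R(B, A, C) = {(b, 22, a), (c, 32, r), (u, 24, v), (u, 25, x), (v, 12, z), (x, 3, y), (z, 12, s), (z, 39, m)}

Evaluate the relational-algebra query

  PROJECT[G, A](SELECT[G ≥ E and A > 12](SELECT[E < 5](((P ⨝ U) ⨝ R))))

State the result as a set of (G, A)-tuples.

{(10, 24), (10, 25), (10, 39), (35, 24), (35, 25), (35, 39)}

Joining P and U on E yields {(4, r, 1), (4, r, 10), (4, r, 35), (4, u, 1), (4, u, 10), (4, u, 35), (4, v, 1), (4, v, 10), (4, v, 35), (4, z, 1), (4, z, 10), (4, z, 35), (5, b, 23), (5, b, 32), (5, b, 9), (5, v, 23), (5, v, 32), (5, v, 9)}.
Joining (P ⨝ U) and R on B yields {(4, u, 1, 24, v), (4, u, 1, 25, x), (4, u, 10, 24, v), (4, u, 10, 25, x), (4, u, 35, 24, v), (4, u, 35, 25, x), (4, v, 1, 12, z), (4, v, 10, 12, z), (4, v, 35, 12, z), (4, z, 1, 12, s), (4, z, 1, 39, m), (4, z, 10, 12, s), (4, z, 10, 39, m), (4, z, 35, 12, s), (4, z, 35, 39, m), (5, b, 23, 22, a), (5, b, 32, 22, a), (5, b, 9, 22, a), (5, v, 23, 12, z), (5, v, 32, 12, z), (5, v, 9, 12, z)}.
Filtering on E < 5 leaves {(4, u, 1, 24, v), (4, u, 1, 25, x), (4, u, 10, 24, v), (4, u, 10, 25, x), (4, u, 35, 24, v), (4, u, 35, 25, x), (4, v, 1, 12, z), (4, v, 10, 12, z), (4, v, 35, 12, z), (4, z, 1, 12, s), (4, z, 1, 39, m), (4, z, 10, 12, s), (4, z, 10, 39, m), (4, z, 35, 12, s), (4, z, 35, 39, m)}.
Filtering on G ≥ E and A > 12 leaves {(4, u, 10, 24, v), (4, u, 10, 25, x), (4, u, 35, 24, v), (4, u, 35, 25, x), (4, z, 10, 39, m), (4, z, 35, 39, m)}.
Projecting to G, A: {(10, 24), (10, 25), (10, 39), (35, 24), (35, 25), (35, 39)}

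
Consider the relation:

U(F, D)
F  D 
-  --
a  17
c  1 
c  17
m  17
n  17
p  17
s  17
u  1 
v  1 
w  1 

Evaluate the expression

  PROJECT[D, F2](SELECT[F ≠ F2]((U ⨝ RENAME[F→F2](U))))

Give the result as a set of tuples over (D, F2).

{(1, c), (1, u), (1, v), (1, w), (17, a), (17, c), (17, m), (17, n), (17, p), (17, s)}

ρ[F→F2]: schema becomes (F2, D); tuples unchanged.
Natural join on D: {(a, 17, a), (a, 17, c), (a, 17, m), (a, 17, n), (a, 17, p), (a, 17, s), (c, 1, c), (c, 1, u), (c, 1, v), (c, 1, w), (c, 17, a), (c, 17, c), (c, 17, m), (c, 17, n), (c, 17, p), (c, 17, s), (m, 17, a), (m, 17, c), (m, 17, m), (m, 17, n), (m, 17, p), (m, 17, s), (n, 17, a), (n, 17, c), (n, 17, m), (n, 17, n), (n, 17, p), (n, 17, s), (p, 17, a), (p, 17, c), (p, 17, m), (p, 17, n), (p, 17, p), (p, 17, s), (s, 17, a), (s, 17, c), (s, 17, m), (s, 17, n), (s, 17, p), (s, 17, s), (u, 1, c), (u, 1, u), (u, 1, v), (u, 1, w), (v, 1, c), (v, 1, u), (v, 1, v), (v, 1, w), (w, 1, c), (w, 1, u), (w, 1, v), (w, 1, w)}
Filtering on F ≠ F2 leaves {(a, 17, c), (a, 17, m), (a, 17, n), (a, 17, p), (a, 17, s), (c, 1, u), (c, 1, v), (c, 1, w), (c, 17, a), (c, 17, m), (c, 17, n), (c, 17, p), (c, 17, s), (m, 17, a), (m, 17, c), (m, 17, n), (m, 17, p), (m, 17, s), (n, 17, a), (n, 17, c), (n, 17, m), (n, 17, p), (n, 17, s), (p, 17, a), (p, 17, c), (p, 17, m), (p, 17, n), (p, 17, s), (s, 17, a), (s, 17, c), (s, 17, m), (s, 17, n), (s, 17, p), (u, 1, c), (u, 1, v), (u, 1, w), (v, 1, c), (v, 1, u), (v, 1, w), (w, 1, c), (w, 1, u), (w, 1, v)}.
Projecting to D, F2 (32 duplicate(s) eliminated): {(1, c), (1, u), (1, v), (1, w), (17, a), (17, c), (17, m), (17, n), (17, p), (17, s)}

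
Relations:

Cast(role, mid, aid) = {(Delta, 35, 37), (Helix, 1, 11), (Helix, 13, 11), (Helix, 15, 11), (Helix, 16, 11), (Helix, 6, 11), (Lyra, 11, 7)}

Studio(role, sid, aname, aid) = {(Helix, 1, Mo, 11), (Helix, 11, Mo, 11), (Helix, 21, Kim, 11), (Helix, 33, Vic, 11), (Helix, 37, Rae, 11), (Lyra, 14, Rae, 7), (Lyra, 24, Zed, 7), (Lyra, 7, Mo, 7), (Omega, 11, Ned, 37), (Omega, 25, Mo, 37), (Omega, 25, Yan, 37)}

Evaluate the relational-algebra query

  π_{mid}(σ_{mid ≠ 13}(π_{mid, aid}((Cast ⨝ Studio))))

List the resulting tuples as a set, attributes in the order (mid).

{1, 11, 15, 16, 6}

Natural join on role, aid: {(Helix, 1, 11, 1, Mo), (Helix, 1, 11, 11, Mo), (Helix, 1, 11, 21, Kim), (Helix, 1, 11, 33, Vic), (Helix, 1, 11, 37, Rae), (Helix, 13, 11, 1, Mo), (Helix, 13, 11, 11, Mo), (Helix, 13, 11, 21, Kim), (Helix, 13, 11, 33, Vic), (Helix, 13, 11, 37, Rae), (Helix, 15, 11, 1, Mo), (Helix, 15, 11, 11, Mo), (Helix, 15, 11, 21, Kim), (Helix, 15, 11, 33, Vic), (Helix, 15, 11, 37, Rae), (Helix, 16, 11, 1, Mo), (Helix, 16, 11, 11, Mo), (Helix, 16, 11, 21, Kim), (Helix, 16, 11, 33, Vic), (Helix, 16, 11, 37, Rae), (Helix, 6, 11, 1, Mo), (Helix, 6, 11, 11, Mo), (Helix, 6, 11, 21, Kim), (Helix, 6, 11, 33, Vic), (Helix, 6, 11, 37, Rae), (Lyra, 11, 7, 14, Rae), (Lyra, 11, 7, 24, Zed), (Lyra, 11, 7, 7, Mo)}
π[mid, aid]: project onto (mid, aid) (22 duplicate(s) eliminated) → {(1, 11), (11, 7), (13, 11), (15, 11), (16, 11), (6, 11)}
σ[mid ≠ 13]: keep tuples satisfying mid ≠ 13 → {(1, 11), (11, 7), (15, 11), (16, 11), (6, 11)}
π[mid]: project onto (mid) → {1, 11, 15, 16, 6}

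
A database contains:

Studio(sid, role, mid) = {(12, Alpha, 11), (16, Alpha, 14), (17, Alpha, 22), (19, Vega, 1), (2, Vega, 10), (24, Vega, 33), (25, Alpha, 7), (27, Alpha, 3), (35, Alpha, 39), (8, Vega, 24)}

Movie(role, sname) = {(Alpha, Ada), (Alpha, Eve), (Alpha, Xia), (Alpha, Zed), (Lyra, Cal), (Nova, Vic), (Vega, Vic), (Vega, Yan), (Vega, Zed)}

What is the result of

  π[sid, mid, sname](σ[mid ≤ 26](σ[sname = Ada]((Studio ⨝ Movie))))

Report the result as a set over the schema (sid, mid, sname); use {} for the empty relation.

Joining Studio and Movie on role yields {(12, Alpha, 11, Ada), (12, Alpha, 11, Eve), (12, Alpha, 11, Xia), (12, Alpha, 11, Zed), (16, Alpha, 14, Ada), (16, Alpha, 14, Eve), (16, Alpha, 14, Xia), (16, Alpha, 14, Zed), (17, Alpha, 22, Ada), (17, Alpha, 22, Eve), (17, Alpha, 22, Xia), (17, Alpha, 22, Zed), (19, Vega, 1, Vic), (19, Vega, 1, Yan), (19, Vega, 1, Zed), (2, Vega, 10, Vic), (2, Vega, 10, Yan), (2, Vega, 10, Zed), (24, Vega, 33, Vic), (24, Vega, 33, Yan), (24, Vega, 33, Zed), (25, Alpha, 7, Ada), (25, Alpha, 7, Eve), (25, Alpha, 7, Xia), (25, Alpha, 7, Zed), (27, Alpha, 3, Ada), (27, Alpha, 3, Eve), (27, Alpha, 3, Xia), (27, Alpha, 3, Zed), (35, Alpha, 39, Ada), (35, Alpha, 39, Eve), (35, Alpha, 39, Xia), (35, Alpha, 39, Zed), (8, Vega, 24, Vic), (8, Vega, 24, Yan), (8, Vega, 24, Zed)}.
Apply σ_{sname = Ada}; surviving tuples: {(12, Alpha, 11, Ada), (16, Alpha, 14, Ada), (17, Alpha, 22, Ada), (25, Alpha, 7, Ada), (27, Alpha, 3, Ada), (35, Alpha, 39, Ada)}
Apply σ_{mid ≤ 26}; surviving tuples: {(12, Alpha, 11, Ada), (16, Alpha, 14, Ada), (17, Alpha, 22, Ada), (25, Alpha, 7, Ada), (27, Alpha, 3, Ada)}
π_{sid, mid, sname} gives {(12, 11, Ada), (16, 14, Ada), (17, 22, Ada), (25, 7, Ada), (27, 3, Ada)}.

{(12, 11, Ada), (16, 14, Ada), (17, 22, Ada), (25, 7, Ada), (27, 3, Ada)}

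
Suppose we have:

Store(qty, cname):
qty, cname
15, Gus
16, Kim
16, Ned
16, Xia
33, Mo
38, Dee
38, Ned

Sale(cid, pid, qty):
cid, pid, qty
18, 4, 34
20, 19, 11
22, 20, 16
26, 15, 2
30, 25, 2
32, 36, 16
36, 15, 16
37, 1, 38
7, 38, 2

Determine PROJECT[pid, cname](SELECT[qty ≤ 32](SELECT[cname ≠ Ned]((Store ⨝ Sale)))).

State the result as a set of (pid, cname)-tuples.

Natural join on qty: {(16, Kim, 22, 20), (16, Kim, 32, 36), (16, Kim, 36, 15), (16, Ned, 22, 20), (16, Ned, 32, 36), (16, Ned, 36, 15), (16, Xia, 22, 20), (16, Xia, 32, 36), (16, Xia, 36, 15), (38, Dee, 37, 1), (38, Ned, 37, 1)}
Filtering on cname ≠ Ned leaves {(16, Kim, 22, 20), (16, Kim, 32, 36), (16, Kim, 36, 15), (16, Xia, 22, 20), (16, Xia, 32, 36), (16, Xia, 36, 15), (38, Dee, 37, 1)}.
Filtering on qty ≤ 32 leaves {(16, Kim, 22, 20), (16, Kim, 32, 36), (16, Kim, 36, 15), (16, Xia, 22, 20), (16, Xia, 32, 36), (16, Xia, 36, 15)}.
π_{pid, cname} gives {(15, Kim), (15, Xia), (20, Kim), (20, Xia), (36, Kim), (36, Xia)}.

{(15, Kim), (15, Xia), (20, Kim), (20, Xia), (36, Kim), (36, Xia)}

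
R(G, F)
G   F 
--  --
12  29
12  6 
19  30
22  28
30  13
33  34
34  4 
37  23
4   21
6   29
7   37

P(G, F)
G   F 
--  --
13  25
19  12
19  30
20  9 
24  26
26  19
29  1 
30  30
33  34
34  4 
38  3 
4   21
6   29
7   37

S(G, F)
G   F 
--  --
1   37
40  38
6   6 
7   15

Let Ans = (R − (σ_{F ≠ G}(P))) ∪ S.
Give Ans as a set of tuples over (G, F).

Apply σ_{F ≠ G}; surviving tuples: {(13, 25), (19, 12), (19, 30), (20, 9), (24, 26), (26, 19), (29, 1), (33, 34), (34, 4), (38, 3), (4, 21), (6, 29), (7, 37)}
Set difference of the two operands is {(12, 29), (12, 6), (22, 28), (30, 13), (37, 23)}.
Set union of the two operands is {(1, 37), (12, 29), (12, 6), (22, 28), (30, 13), (37, 23), (40, 38), (6, 6), (7, 15)}.

{(1, 37), (12, 29), (12, 6), (22, 28), (30, 13), (37, 23), (40, 38), (6, 6), (7, 15)}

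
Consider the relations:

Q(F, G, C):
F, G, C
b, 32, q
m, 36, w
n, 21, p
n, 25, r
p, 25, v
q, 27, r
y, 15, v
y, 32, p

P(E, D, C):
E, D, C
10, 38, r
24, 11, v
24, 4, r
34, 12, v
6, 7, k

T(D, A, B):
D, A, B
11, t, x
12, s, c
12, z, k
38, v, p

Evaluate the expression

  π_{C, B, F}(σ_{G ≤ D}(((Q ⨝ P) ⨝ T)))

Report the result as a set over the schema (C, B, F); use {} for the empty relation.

Natural join on C: {(n, 25, r, 10, 38), (n, 25, r, 24, 4), (p, 25, v, 24, 11), (p, 25, v, 34, 12), (q, 27, r, 10, 38), (q, 27, r, 24, 4), (y, 15, v, 24, 11), (y, 15, v, 34, 12)}
Natural join on D: {(n, 25, r, 10, 38, v, p), (p, 25, v, 24, 11, t, x), (p, 25, v, 34, 12, s, c), (p, 25, v, 34, 12, z, k), (q, 27, r, 10, 38, v, p), (y, 15, v, 24, 11, t, x), (y, 15, v, 34, 12, s, c), (y, 15, v, 34, 12, z, k)}
σ[G ≤ D]: keep tuples satisfying G ≤ D → {(n, 25, r, 10, 38, v, p), (q, 27, r, 10, 38, v, p)}
π[C, B, F]: project onto (C, B, F) → {(r, p, n), (r, p, q)}

{(r, p, n), (r, p, q)}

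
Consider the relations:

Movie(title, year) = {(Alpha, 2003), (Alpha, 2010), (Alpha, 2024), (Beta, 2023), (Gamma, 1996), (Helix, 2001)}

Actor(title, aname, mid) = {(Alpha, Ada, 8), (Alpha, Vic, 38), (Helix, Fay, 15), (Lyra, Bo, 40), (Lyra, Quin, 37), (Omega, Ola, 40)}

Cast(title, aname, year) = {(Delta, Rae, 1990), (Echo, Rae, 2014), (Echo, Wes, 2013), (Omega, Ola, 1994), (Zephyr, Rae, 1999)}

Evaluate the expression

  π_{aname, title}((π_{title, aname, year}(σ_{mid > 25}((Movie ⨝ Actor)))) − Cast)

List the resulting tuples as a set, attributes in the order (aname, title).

{(Vic, Alpha)}

Movie ⋈ Actor (natural join on title): {(Alpha, 2003, Ada, 8), (Alpha, 2003, Vic, 38), (Alpha, 2010, Ada, 8), (Alpha, 2010, Vic, 38), (Alpha, 2024, Ada, 8), (Alpha, 2024, Vic, 38), (Helix, 2001, Fay, 15)}
Filtering on mid > 25 leaves {(Alpha, 2003, Vic, 38), (Alpha, 2010, Vic, 38), (Alpha, 2024, Vic, 38)}.
π[title, aname, year]: project onto (title, aname, year) → {(Alpha, Vic, 2003), (Alpha, Vic, 2010), (Alpha, Vic, 2024)}
Taking the difference: {(Alpha, Vic, 2003), (Alpha, Vic, 2010), (Alpha, Vic, 2024)}
π[aname, title]: project onto (aname, title) (2 duplicate(s) eliminated) → {(Vic, Alpha)}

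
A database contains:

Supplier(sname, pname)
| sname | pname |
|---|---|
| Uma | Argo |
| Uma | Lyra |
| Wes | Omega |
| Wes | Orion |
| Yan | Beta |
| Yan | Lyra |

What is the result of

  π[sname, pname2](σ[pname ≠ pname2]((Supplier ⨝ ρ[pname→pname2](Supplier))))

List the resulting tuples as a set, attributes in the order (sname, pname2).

{(Uma, Argo), (Uma, Lyra), (Wes, Omega), (Wes, Orion), (Yan, Beta), (Yan, Lyra)}

ρ[pname→pname2]: schema becomes (sname, pname2); tuples unchanged.
Supplier ⋈ ρ[pname→pname2](Supplier) (natural join on sname): {(Uma, Argo, Argo), (Uma, Argo, Lyra), (Uma, Lyra, Argo), (Uma, Lyra, Lyra), (Wes, Omega, Omega), (Wes, Omega, Orion), (Wes, Orion, Omega), (Wes, Orion, Orion), (Yan, Beta, Beta), (Yan, Beta, Lyra), (Yan, Lyra, Beta), (Yan, Lyra, Lyra)}
Selection pname ≠ pname2: {(Uma, Argo, Lyra), (Uma, Lyra, Argo), (Wes, Omega, Orion), (Wes, Orion, Omega), (Yan, Beta, Lyra), (Yan, Lyra, Beta)}
Keep only column(s) sname, pname2: {(Uma, Argo), (Uma, Lyra), (Wes, Omega), (Wes, Orion), (Yan, Beta), (Yan, Lyra)}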